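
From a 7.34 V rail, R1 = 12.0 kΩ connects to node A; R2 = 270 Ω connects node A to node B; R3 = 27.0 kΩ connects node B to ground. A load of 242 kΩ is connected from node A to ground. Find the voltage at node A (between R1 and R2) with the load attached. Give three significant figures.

Below node A the series string R2+R3 = 27270 Ω sits in parallel with the 242000 Ω load: 24510 Ω.
V_A = 7.34 × 24510/(12000 + 24510) = 4.93 V.

V ≈ 4.93 V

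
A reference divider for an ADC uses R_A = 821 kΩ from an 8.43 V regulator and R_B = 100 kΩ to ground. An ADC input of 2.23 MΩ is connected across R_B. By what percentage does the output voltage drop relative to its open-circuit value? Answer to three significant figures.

The divider's output (Thévenin) resistance is R_A‖R_B = 89.14 kΩ.
Fractional drop under load = R_th/(R_th + R_L) = 89.14 / (89.14 + 2230) = 0.03844.
So the output falls by 3.84 %.

3.84 %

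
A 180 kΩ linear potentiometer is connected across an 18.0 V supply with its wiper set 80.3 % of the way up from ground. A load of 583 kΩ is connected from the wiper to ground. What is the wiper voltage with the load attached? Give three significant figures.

The wiper splits the pot into (1−α)R = 35.46 kΩ above and αR = 144.5 kΩ below.
Lower section ‖ load = 115.8 kΩ.
V_wiper = 18.0 × 115.8/(35.46 + 115.8) = 13.8 V.

V ≈ 13.8 V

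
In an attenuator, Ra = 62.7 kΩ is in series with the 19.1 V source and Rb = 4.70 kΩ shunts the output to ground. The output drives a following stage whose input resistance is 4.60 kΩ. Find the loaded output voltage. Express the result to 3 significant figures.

The load sits in parallel with Rb: Rb‖R_L = (4.70 × 4.60) / (4.70 + 4.60) = 2.325 kΩ.
V_out = 19.1 × 2.325 / (62.7 + 2.325) = 19.1 × 2.325/65.02 = 0.683 V.

V_out ≈ 0.683 V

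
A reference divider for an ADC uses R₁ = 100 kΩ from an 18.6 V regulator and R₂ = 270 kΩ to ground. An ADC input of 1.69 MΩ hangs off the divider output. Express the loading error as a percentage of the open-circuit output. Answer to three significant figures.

4.14 %

The divider's output (Thévenin) resistance is R₁‖R₂ = 72.97 kΩ.
Fractional drop under load = R_th/(R_th + R_L) = 72.97 / (72.97 + 1690) = 0.04139.
So the output falls by 4.14 %.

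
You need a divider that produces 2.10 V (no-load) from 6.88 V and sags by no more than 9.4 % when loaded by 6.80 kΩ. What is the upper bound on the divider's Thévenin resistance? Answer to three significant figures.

Loading drop = R_th/(R_th + R_L) ≤ 0.0940, so R_th ≤ R_L · ε/(1−ε) = 6.80 kΩ × 0.0940/0.9060 = 706 Ω.

R_th ≤ 706 Ω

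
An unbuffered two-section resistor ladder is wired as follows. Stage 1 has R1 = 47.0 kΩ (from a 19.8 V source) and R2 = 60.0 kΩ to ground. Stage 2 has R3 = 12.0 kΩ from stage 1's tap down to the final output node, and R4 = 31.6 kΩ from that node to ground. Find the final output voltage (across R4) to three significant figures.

V_out ≈ 5.02 V

Stage 2 presents R3+R4 = 43.60 kΩ as a load on stage 1's tap.
Stage 1's lower leg becomes R2‖(R3+R4) = 25.25 kΩ, so V_mid = 19.8 × 25.25/72.25 = 6.920 V.
Stage 2 is itself unloaded: V_out = V_mid × R4/(R3+R4) = 6.920 × 31.6/43.60 = 5.02 V.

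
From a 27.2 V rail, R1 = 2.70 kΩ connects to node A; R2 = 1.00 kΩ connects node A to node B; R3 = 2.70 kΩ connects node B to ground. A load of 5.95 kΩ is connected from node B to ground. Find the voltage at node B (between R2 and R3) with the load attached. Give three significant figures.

At node B, R3 is in parallel with the load: R3‖R_L = 1.857 kΩ.
Below node A the resistance is R2 + (R3‖R_L) = 2.857 kΩ, so V_A = 27.2 × 2.857/5.557 = 13.98 V.
Then V_B = V_A × (R3‖R_L)/(R2 + R3‖R_L) = 13.98 × 1.857/2.857 = 9.09 V.

V ≈ 9.09 V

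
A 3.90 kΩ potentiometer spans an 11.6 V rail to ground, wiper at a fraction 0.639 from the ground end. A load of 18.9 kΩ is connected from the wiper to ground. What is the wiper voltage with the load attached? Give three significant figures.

The wiper splits the pot into (1−α)R = 1.408 kΩ above and αR = 2.492 kΩ below.
Lower section ‖ load = 2.202 kΩ.
V_wiper = 11.6 × 2.202/(1.408 + 2.202) = 7.08 V.

V ≈ 7.08 V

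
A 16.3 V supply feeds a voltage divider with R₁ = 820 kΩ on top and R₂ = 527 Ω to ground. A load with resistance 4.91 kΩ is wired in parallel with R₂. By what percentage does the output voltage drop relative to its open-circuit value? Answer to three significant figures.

9.69 %

Unloaded V = 16.3 × 527/820500 = 0.010469 V.
Loaded: R₂‖R_L = 475.9 Ω, giving V = 16.3 × 475.9/820500 = 0.0094548 V.
Drop = (0.010469 − 0.0094548) / 0.010469 = 9.69 %.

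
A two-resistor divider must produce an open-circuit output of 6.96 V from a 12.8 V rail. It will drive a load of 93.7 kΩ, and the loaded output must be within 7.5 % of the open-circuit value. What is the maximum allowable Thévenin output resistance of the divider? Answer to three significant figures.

Loading drop = R_th/(R_th + R_L) ≤ 0.0750, so R_th ≤ R_L · ε/(1−ε) = 93.7 kΩ × 0.0750/0.9250 = 7.60 kΩ.

R_th ≤ 7.60 kΩ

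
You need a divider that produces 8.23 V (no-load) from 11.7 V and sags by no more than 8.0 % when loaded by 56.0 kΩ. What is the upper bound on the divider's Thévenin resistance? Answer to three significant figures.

Loading drop = R_th/(R_th + R_L) ≤ 0.0800, so R_th ≤ R_L · ε/(1−ε) = 56.0 kΩ × 0.0800/0.9200 = 4.87 kΩ.
(Any R1, R2 with R2/(R1+R2) = 0.703 and R1‖R2 ≤ 4.87 kΩ will meet the spec.)

R_th ≤ 4.87 kΩ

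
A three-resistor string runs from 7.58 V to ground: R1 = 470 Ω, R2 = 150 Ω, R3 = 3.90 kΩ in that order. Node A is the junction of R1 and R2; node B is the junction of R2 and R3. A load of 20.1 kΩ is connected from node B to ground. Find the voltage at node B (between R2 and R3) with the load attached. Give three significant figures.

At node B, R3 is in parallel with the load: R3‖R_L = 3266 Ω.
Below node A the resistance is R2 + (R3‖R_L) = 3416 Ω, so V_A = 7.58 × 3416/3886 = 6.663 V.
Then V_B = V_A × (R3‖R_L)/(R2 + R3‖R_L) = 6.663 × 3266/3416 = 6.37 V.

V ≈ 6.37 V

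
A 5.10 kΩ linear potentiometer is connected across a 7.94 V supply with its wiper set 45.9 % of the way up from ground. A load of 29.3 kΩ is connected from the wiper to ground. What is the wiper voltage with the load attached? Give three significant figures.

V ≈ 3.49 V

The wiper splits the pot into (1−α)R = 2.759 kΩ above and αR = 2.341 kΩ below.
Lower section ‖ load = 2.168 kΩ.
V_wiper = 7.94 × 2.168/(2.759 + 2.168) = 3.49 V.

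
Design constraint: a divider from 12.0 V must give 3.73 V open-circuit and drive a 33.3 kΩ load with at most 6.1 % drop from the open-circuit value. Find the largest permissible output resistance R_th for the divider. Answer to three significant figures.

Loading drop = R_th/(R_th + R_L) ≤ 0.0610, so R_th ≤ R_L · ε/(1−ε) = 33.3 kΩ × 0.0610/0.9390 = 2.16 kΩ.

R_th ≤ 2.16 kΩ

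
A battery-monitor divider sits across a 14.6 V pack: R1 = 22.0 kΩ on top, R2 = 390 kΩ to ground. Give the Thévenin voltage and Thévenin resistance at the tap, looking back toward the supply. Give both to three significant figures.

V_th = 13.8 V, R_th = 20.8 kΩ

V_th is the open-circuit tap voltage: 14.6 × 390/(22.0 + 390) = 13.8 V.
With the supply zeroed, R1 and R2 appear in parallel from the tap: R_th = R1‖R2 = (22.0 × 390)/412.0 = 20.8 kΩ.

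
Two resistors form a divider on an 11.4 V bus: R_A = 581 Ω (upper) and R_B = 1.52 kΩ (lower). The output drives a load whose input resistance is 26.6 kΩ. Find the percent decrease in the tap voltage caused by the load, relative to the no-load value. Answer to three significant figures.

1.56 %

The divider's output (Thévenin) resistance is R_A‖R_B = 420.3 Ω.
Fractional drop under load = R_th/(R_th + R_L) = 420.3 / (420.3 + 26600) = 0.01556.
So the output falls by 1.56 %.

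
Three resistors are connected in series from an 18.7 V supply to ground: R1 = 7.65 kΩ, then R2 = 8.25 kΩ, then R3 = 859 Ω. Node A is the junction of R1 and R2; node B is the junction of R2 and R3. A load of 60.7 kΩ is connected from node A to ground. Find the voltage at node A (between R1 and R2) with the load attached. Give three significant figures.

V ≈ 9.51 V

Below node A the series string R2+R3 = 9109 Ω sits in parallel with the 60700 Ω load: 7920 Ω.
V_A = 18.7 × 7920/(7650 + 7920) = 9.51 V.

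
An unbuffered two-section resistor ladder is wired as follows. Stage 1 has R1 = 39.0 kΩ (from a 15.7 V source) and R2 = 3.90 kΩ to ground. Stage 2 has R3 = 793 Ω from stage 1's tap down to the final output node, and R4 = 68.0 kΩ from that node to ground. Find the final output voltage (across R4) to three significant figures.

V_out ≈ 1.34 V

Stage 2 presents R3+R4 = 68790 Ω as a load on stage 1's tap.
Stage 1's lower leg becomes R2‖(R3+R4) = 3691 Ω, so V_mid = 15.7 × 3691/42690 = 1.357 V.
Stage 2 is itself unloaded: V_out = V_mid × R4/(R3+R4) = 1.357 × 68000/68790 = 1.34 V.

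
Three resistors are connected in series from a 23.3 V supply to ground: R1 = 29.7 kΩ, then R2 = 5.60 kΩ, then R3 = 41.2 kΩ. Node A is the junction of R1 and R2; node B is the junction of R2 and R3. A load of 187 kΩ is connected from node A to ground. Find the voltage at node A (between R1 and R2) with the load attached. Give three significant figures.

V ≈ 13.0 V

Below node A the series string R2+R3 = 46.80 kΩ sits in parallel with the 187 kΩ load: 37.43 kΩ.
V_A = 23.3 × 37.43/(29.7 + 37.43) = 13.0 V.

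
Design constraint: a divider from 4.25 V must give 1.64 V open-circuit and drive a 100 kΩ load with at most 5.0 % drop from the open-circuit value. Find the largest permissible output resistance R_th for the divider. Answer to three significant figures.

R_th ≤ 5.26 kΩ

Loading drop = R_th/(R_th + R_L) ≤ 0.0500, so R_th ≤ R_L · ε/(1−ε) = 100 kΩ × 0.0500/0.9500 = 5.26 kΩ.
(Any R1, R2 with R2/(R1+R2) = 0.386 and R1‖R2 ≤ 5.26 kΩ will meet the spec.)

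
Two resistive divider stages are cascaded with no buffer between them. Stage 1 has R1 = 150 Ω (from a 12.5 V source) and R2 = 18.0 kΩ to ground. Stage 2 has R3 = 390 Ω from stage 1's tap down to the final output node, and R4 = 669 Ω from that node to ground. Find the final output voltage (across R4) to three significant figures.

Stage 2 presents R3+R4 = 1059 Ω as a load on stage 1's tap.
Stage 1's lower leg becomes R2‖(R3+R4) = 1000 Ω, so V_mid = 12.5 × 1000/1150 = 10.87 V.
Stage 2 is itself unloaded: V_out = V_mid × R4/(R3+R4) = 10.87 × 669/1059 = 6.87 V.

V_out ≈ 6.87 V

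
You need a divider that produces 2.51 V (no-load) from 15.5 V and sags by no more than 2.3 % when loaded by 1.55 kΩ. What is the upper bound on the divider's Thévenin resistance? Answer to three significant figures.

Loading drop = R_th/(R_th + R_L) ≤ 0.0230, so R_th ≤ R_L · ε/(1−ε) = 1.55 kΩ × 0.0230/0.9770 = 36.5 Ω.
(Any R1, R2 with R2/(R1+R2) = 0.162 and R1‖R2 ≤ 36.5 Ω will meet the spec.)

R_th ≤ 36.5 Ω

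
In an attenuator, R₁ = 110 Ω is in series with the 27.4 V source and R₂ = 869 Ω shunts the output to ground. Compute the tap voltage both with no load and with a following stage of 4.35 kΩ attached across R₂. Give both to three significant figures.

Unloaded: 24.3 V; loaded: 23.8 V

Open-circuit: V = 27.4 × 869/(110 + 869) = 24.3 V.
With the load, R₂ becomes R₂‖R_L = 724.3 Ω, so V = 27.4 × 724.3/834.3 = 23.8 V.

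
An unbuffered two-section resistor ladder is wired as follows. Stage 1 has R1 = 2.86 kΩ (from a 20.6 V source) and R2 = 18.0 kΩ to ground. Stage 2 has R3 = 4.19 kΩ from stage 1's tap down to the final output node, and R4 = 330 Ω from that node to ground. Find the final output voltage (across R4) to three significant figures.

V_out ≈ 0.839 V

Stage 2 presents R3+R4 = 4520 Ω as a load on stage 1's tap.
Stage 1's lower leg becomes R2‖(R3+R4) = 3613 Ω, so V_mid = 20.6 × 3613/6473 = 11.50 V.
Stage 2 is itself unloaded: V_out = V_mid × R4/(R3+R4) = 11.50 × 330/4520 = 0.839 V.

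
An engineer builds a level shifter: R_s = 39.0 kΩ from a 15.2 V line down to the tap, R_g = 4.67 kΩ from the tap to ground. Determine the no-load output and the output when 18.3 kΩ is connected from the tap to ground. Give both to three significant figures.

Open-circuit: V = 15.2 × 4.67/(39.0 + 4.67) = 1.63 V.
With the load, R_g becomes R_g‖R_L = 3.721 kΩ, so V = 15.2 × 3.721/42.72 = 1.32 V.

Unloaded: 1.63 V; loaded: 1.32 V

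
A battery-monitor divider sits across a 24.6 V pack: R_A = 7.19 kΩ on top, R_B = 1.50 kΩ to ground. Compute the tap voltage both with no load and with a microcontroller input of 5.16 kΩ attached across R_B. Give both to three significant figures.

Unloaded: 4.25 V; loaded: 3.42 V

Open-circuit: V = 24.6 × 1.50/(7.19 + 1.50) = 4.25 V.
With the load, R_B becomes R_B‖R_L = 1.162 kΩ, so V = 24.6 × 1.162/8.352 = 3.42 V.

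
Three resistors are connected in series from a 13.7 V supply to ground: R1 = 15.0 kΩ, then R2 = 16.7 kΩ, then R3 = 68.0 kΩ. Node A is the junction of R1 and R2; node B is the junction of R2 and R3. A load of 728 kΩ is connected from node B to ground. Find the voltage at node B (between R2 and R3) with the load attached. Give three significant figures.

V ≈ 9.07 V

At node B, R3 is in parallel with the load: R3‖R_L = 62.19 kΩ.
Below node A the resistance is R2 + (R3‖R_L) = 78.89 kΩ, so V_A = 13.7 × 78.89/93.89 = 11.51 V.
Then V_B = V_A × (R3‖R_L)/(R2 + R3‖R_L) = 11.51 × 62.19/78.89 = 9.07 V.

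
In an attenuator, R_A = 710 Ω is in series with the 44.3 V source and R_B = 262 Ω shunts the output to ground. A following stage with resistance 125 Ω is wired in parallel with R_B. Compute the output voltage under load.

V_out ≈ 4.72 V

The load sits in parallel with R_B: R_B‖R_L = (262 × 125) / (262 + 125) = 84.63 Ω.
V_out = 44.3 × 84.63 / (710 + 84.63) = 44.3 × 84.63/794.6 = 4.72 V.
(Unloaded it would have been 11.9 V.)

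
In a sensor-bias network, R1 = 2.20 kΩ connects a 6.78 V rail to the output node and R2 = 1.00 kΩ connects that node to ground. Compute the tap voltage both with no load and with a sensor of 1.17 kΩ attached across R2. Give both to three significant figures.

Unloaded: 2.12 V; loaded: 1.33 V

Open-circuit: V = 6.78 × 1.00/(2.20 + 1.00) = 2.12 V.
With the load, R2 becomes R2‖R_L = 0.5392 kΩ, so V = 6.78 × 0.5392/2.739 = 1.33 V.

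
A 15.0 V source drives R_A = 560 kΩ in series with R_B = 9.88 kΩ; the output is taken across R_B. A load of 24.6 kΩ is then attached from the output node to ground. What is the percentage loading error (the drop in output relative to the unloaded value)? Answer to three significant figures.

Unloaded V = 15.0 × 9.88/569.9 = 0.2601 V.
Loaded: R_B‖R_L = 7.049 kΩ, giving V = 15.0 × 7.049/567.0 = 0.1865 V.
Drop = (0.2601 − 0.1865) / 0.2601 = 28.3 %.

28.3 %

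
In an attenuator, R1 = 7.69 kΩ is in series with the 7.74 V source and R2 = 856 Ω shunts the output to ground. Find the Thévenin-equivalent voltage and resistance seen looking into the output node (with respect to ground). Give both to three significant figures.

V_th is the open-circuit tap voltage: 7.74 × 856/(7690 + 856) = 0.775 V.
With the supply zeroed, R1 and R2 appear in parallel from the tap: R_th = R1‖R2 = (7690 × 856)/8546 = 770 Ω.

V_th = 0.775 V, R_th = 770 Ω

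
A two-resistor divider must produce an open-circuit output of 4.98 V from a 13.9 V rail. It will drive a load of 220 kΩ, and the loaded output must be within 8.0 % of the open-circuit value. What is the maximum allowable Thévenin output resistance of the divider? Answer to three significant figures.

R_th ≤ 19.1 kΩ

Loading drop = R_th/(R_th + R_L) ≤ 0.0800, so R_th ≤ R_L · ε/(1−ε) = 220 kΩ × 0.0800/0.9200 = 19.1 kΩ.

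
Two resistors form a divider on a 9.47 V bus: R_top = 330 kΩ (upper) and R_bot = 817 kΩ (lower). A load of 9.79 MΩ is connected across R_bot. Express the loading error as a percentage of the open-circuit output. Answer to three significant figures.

2.34 %

The divider's output (Thévenin) resistance is R_top‖R_bot = 235.1 kΩ.
Fractional drop under load = R_th/(R_th + R_L) = 235.1 / (235.1 + 9790) = 0.02345.
So the output falls by 2.34 %.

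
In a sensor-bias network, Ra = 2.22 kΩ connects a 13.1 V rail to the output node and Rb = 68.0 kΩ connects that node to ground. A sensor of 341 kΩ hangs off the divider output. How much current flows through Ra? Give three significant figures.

Rb‖R_L = 56.69 kΩ, so the source sees Ra + Rb‖R_L = 58.91 kΩ.
I = 13.1 V / 58.91 kΩ = 0.222 mA.

I ≈ 0.222 mA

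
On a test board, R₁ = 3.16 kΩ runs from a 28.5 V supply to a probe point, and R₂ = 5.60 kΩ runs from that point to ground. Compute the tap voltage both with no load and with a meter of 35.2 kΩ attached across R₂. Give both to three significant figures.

Open-circuit: V = 28.5 × 5.60/(3.16 + 5.60) = 18.2 V.
With the load, R₂ becomes R₂‖R_L = 4.831 kΩ, so V = 28.5 × 4.831/7.991 = 17.2 V.

Unloaded: 18.2 V; loaded: 17.2 V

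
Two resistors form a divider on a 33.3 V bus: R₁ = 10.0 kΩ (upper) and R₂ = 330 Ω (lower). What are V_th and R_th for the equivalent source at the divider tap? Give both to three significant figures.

V_th = 1.06 V, R_th = 319 Ω

V_th is the open-circuit tap voltage: 33.3 × 330/(10000 + 330) = 1.06 V.
With the supply zeroed, R₁ and R₂ appear in parallel from the tap: R_th = R₁‖R₂ = (10000 × 330)/10330 = 319 Ω.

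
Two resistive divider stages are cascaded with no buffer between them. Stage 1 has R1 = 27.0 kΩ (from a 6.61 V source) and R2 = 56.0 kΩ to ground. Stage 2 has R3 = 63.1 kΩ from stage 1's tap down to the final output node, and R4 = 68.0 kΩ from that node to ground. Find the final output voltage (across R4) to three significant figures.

Stage 2 presents R3+R4 = 131.1 kΩ as a load on stage 1's tap.
Stage 1's lower leg becomes R2‖(R3+R4) = 39.24 kΩ, so V_mid = 6.61 × 39.24/66.24 = 3.916 V.
Stage 2 is itself unloaded: V_out = V_mid × R4/(R3+R4) = 3.916 × 68.0/131.1 = 2.03 V.

V_out ≈ 2.03 V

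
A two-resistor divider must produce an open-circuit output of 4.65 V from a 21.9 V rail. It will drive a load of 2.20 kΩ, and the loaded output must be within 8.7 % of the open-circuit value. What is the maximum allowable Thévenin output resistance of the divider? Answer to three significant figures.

Loading drop = R_th/(R_th + R_L) ≤ 0.0870, so R_th ≤ R_L · ε/(1−ε) = 2.20 kΩ × 0.0870/0.9130 = 210 Ω.

R_th ≤ 210 Ω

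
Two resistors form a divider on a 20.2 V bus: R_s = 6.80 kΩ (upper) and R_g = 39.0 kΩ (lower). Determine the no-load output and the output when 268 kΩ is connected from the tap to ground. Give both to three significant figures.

Open-circuit: V = 20.2 × 39.0/(6.80 + 39.0) = 17.2 V.
With the load, R_g becomes R_g‖R_L = 34.05 kΩ, so V = 20.2 × 34.05/40.85 = 16.8 V.

Unloaded: 17.2 V; loaded: 16.8 V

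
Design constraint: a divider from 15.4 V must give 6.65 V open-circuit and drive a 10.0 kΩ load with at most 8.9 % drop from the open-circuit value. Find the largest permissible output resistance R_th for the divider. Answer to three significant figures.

Loading drop = R_th/(R_th + R_L) ≤ 0.0890, so R_th ≤ R_L · ε/(1−ε) = 10.0 kΩ × 0.0890/0.9110 = 977 Ω.

R_th ≤ 977 Ω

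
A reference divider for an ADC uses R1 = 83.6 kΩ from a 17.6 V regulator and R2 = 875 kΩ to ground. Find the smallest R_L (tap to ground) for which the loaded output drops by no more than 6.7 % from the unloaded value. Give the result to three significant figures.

R_L(min) ≈ 1.06 MΩ

Output resistance R_th = R1‖R2 = (83.6 × 875)/958.6 = 76.31 kΩ.
The fractional drop is R_th/(R_th + R_L); requiring this ≤ 0.0670 gives R_L ≥ R_th(1/0.0670 − 1) = 76.31 × 13.93 = 1.06 MΩ.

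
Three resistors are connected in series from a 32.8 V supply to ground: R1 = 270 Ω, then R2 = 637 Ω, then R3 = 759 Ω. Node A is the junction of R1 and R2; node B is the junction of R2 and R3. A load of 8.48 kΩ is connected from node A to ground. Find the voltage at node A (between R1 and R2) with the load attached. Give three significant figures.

V ≈ 26.8 V

Below node A the series string R2+R3 = 1396 Ω sits in parallel with the 8480 Ω load: 1199 Ω.
V_A = 32.8 × 1199/(270 + 1199) = 26.8 V.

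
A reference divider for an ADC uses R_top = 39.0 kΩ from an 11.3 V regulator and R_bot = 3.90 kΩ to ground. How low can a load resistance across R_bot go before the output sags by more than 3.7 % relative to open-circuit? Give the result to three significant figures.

R_L(min) ≈ 92.3 kΩ

Output resistance R_th = R_top‖R_bot = (39.0 × 3.90)/42.90 = 3.545 kΩ.
The fractional drop is R_th/(R_th + R_L); requiring this ≤ 0.0370 gives R_L ≥ R_th(1/0.0370 − 1) = 3.545 × 26.03 = 92.3 kΩ.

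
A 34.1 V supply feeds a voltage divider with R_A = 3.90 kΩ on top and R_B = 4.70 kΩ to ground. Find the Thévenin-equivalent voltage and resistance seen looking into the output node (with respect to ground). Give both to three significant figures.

V_th is the open-circuit tap voltage: 34.1 × 4.70/(3.90 + 4.70) = 18.6 V.
With the supply zeroed, R_A and R_B appear in parallel from the tap: R_th = R_A‖R_B = (3.90 × 4.70)/8.600 = 2.13 kΩ.

V_th = 18.6 V, R_th = 2.13 kΩ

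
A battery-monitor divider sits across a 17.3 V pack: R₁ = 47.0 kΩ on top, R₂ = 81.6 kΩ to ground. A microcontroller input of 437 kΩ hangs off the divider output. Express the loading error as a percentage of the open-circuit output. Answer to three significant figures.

6.39 %

The divider's output (Thévenin) resistance is R₁‖R₂ = 29.82 kΩ.
Fractional drop under load = R_th/(R_th + R_L) = 29.82 / (29.82 + 437) = 0.06388.
So the output falls by 6.39 %.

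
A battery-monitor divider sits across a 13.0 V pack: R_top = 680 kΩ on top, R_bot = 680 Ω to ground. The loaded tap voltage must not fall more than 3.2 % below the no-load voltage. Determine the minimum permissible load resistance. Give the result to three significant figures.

R_L(min) ≈ 20.5 kΩ

Output resistance R_th = R_top‖R_bot = (680000 × 680)/680700 = 679.3 Ω.
The fractional drop is R_th/(R_th + R_L); requiring this ≤ 0.0320 gives R_L ≥ R_th(1/0.0320 − 1) = 679.3 × 30.25 = 20.5 kΩ.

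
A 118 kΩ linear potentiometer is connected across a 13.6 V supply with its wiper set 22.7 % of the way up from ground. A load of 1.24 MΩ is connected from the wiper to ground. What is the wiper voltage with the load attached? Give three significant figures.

The wiper splits the pot into (1−α)R = 91.21 kΩ above and αR = 26.79 kΩ below.
Lower section ‖ load = 26.22 kΩ.
V_wiper = 13.6 × 26.22/(91.21 + 26.22) = 3.04 V.

V ≈ 3.04 V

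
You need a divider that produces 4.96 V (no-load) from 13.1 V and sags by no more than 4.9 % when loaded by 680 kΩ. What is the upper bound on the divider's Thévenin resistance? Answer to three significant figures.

Loading drop = R_th/(R_th + R_L) ≤ 0.0490, so R_th ≤ R_L · ε/(1−ε) = 680 kΩ × 0.0490/0.9510 = 35.0 kΩ.

R_th ≤ 35.0 kΩ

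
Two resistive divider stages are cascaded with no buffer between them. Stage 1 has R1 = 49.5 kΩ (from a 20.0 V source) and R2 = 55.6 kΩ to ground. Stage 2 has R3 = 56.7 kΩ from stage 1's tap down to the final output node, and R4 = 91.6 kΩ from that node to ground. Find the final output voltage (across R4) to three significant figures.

Stage 2 presents R3+R4 = 148.3 kΩ as a load on stage 1's tap.
Stage 1's lower leg becomes R2‖(R3+R4) = 40.44 kΩ, so V_mid = 20.0 × 40.44/89.94 = 8.993 V.
Stage 2 is itself unloaded: V_out = V_mid × R4/(R3+R4) = 8.993 × 91.6/148.3 = 5.55 V.

V_out ≈ 5.55 V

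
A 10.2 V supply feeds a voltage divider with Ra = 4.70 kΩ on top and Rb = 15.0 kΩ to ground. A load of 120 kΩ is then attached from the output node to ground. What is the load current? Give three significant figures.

I_L ≈ 0.0628 mA

Rb‖R_L = 13.33 kΩ; V_out = 10.2 × 13.33/18.03 = 7.542 V.
I_L = V_out / R_L = 7.542 / 120 kΩ = 0.0628 mA.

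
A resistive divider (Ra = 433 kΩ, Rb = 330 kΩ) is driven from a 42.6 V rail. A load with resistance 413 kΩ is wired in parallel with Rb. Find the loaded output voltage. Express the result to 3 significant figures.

The load sits in parallel with Rb: Rb‖R_L = (330 × 413) / (330 + 413) = 183.4 kΩ.
V_out = 42.6 × 183.4 / (433 + 183.4) = 42.6 × 183.4/616.4 = 12.7 V.

V_out ≈ 12.7 V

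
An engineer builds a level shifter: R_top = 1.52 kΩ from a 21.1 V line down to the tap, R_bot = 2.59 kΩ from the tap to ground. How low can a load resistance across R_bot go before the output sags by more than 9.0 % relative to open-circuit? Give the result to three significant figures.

R_L(min) ≈ 9.69 kΩ

Output resistance R_th = R_top‖R_bot = (1520 × 2590)/4110 = 957.9 Ω.
The fractional drop is R_th/(R_th + R_L); requiring this ≤ 0.0900 gives R_L ≥ R_th(1/0.0900 − 1) = 957.9 × 10.11 = 9.69 kΩ.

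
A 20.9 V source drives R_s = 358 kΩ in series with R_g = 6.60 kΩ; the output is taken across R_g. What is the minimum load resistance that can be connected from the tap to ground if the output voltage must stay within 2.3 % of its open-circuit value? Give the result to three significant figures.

Output resistance R_th = R_s‖R_g = (358 × 6.60)/364.6 = 6.481 kΩ.
The fractional drop is R_th/(R_th + R_L); requiring this ≤ 0.0230 gives R_L ≥ R_th(1/0.0230 − 1) = 6.481 × 42.48 = 275 kΩ.

R_L(min) ≈ 275 kΩ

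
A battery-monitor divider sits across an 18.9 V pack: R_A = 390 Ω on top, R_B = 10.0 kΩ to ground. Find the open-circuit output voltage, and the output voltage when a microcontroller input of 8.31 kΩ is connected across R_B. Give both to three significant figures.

Unloaded: 18.2 V; loaded: 17.4 V

Open-circuit: V = 18.9 × 10000/(390 + 10000) = 18.2 V.
With the load, R_B becomes R_B‖R_L = 4539 Ω, so V = 18.9 × 4539/4929 = 17.4 V.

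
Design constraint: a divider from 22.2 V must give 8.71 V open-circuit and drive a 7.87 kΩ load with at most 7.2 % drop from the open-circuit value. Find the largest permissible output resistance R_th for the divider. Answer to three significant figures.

Loading drop = R_th/(R_th + R_L) ≤ 0.0720, so R_th ≤ R_L · ε/(1−ε) = 7.87 kΩ × 0.0720/0.9280 = 611 Ω.

R_th ≤ 611 Ω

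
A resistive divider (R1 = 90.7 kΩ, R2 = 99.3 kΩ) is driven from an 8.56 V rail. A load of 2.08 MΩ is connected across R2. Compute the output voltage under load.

V_out ≈ 4.37 V

The load sits in parallel with R2: R2‖R_L = (99.3 × 2080) / (99.3 + 2080) = 94.78 kΩ.
V_out = 8.56 × 94.78 / (90.7 + 94.78) = 8.56 × 94.78/185.5 = 4.37 V.
(Unloaded it would have been 4.47 V.)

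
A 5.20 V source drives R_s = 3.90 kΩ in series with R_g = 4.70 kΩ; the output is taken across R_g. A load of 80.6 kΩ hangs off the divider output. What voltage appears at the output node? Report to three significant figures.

V_out ≈ 2.77 V

The load sits in parallel with R_g: R_g‖R_L = (4.70 × 80.6) / (4.70 + 80.6) = 4.441 kΩ.
V_out = 5.20 × 4.441 / (3.90 + 4.441) = 5.20 × 4.441/8.341 = 2.77 V.
(Unloaded it would have been 2.84 V.)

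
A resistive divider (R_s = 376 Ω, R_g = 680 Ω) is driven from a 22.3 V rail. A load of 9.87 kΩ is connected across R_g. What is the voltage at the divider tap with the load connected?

V_out ≈ 14.0 V

The load sits in parallel with R_g: R_g‖R_L = (680 × 9870) / (680 + 9870) = 636.2 Ω.
V_out = 22.3 × 636.2 / (376 + 636.2) = 22.3 × 636.2/1012 = 14.0 V.
(Unloaded it would have been 14.4 V.)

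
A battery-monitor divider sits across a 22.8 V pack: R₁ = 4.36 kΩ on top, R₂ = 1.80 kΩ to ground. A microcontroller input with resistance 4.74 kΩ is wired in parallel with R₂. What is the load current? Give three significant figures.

I_L ≈ 1.11 mA

R₂‖R_L = 1.305 kΩ; V_out = 22.8 × 1.305/5.665 = 5.251 V.
I_L = V_out / R_L = 5.251 / 4.74 kΩ = 1.11 mA.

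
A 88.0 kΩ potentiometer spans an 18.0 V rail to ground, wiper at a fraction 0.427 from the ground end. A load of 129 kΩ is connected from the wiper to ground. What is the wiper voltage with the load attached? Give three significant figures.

V ≈ 6.59 V

The wiper splits the pot into (1−α)R = 50.42 kΩ above and αR = 37.58 kΩ below.
Lower section ‖ load = 29.10 kΩ.
V_wiper = 18.0 × 29.10/(50.42 + 29.10) = 6.59 V.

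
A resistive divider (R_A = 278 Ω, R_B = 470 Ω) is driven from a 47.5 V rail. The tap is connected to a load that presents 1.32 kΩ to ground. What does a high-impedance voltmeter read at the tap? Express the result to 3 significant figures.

The load sits in parallel with R_B: R_B‖R_L = (470 × 1320) / (470 + 1320) = 346.6 Ω.
V_out = 47.5 × 346.6 / (278 + 346.6) = 47.5 × 346.6/624.6 = 26.4 V.
(Unloaded it would have been 29.8 V.)

V_out ≈ 26.4 V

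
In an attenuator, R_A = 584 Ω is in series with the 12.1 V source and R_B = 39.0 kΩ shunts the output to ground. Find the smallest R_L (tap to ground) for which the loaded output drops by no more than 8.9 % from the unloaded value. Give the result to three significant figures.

Output resistance R_th = R_A‖R_B = (584 × 39000)/39580 = 575.4 Ω.
The fractional drop is R_th/(R_th + R_L); requiring this ≤ 0.0890 gives R_L ≥ R_th(1/0.0890 − 1) = 575.4 × 10.24 = 5.89 kΩ.

R_L(min) ≈ 5.89 kΩ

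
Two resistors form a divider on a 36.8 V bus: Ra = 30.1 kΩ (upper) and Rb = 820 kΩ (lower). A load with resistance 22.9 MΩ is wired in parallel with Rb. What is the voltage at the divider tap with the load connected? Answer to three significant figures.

The load sits in parallel with Rb: Rb‖R_L = (820 × 22900) / (820 + 22900) = 791.7 kΩ.
V_out = 36.8 × 791.7 / (30.1 + 791.7) = 36.8 × 791.7/821.8 = 35.5 V.
(Unloaded it would have been 35.5 V.)

V_out ≈ 35.5 V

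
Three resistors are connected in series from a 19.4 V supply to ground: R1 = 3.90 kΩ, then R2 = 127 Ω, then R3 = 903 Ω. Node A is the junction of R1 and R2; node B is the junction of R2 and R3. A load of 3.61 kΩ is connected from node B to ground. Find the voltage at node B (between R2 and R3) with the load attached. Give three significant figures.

At node B, R3 is in parallel with the load: R3‖R_L = 722.3 Ω.
Below node A the resistance is R2 + (R3‖R_L) = 849.3 Ω, so V_A = 19.4 × 849.3/4749 = 3.469 V.
Then V_B = V_A × (R3‖R_L)/(R2 + R3‖R_L) = 3.469 × 722.3/849.3 = 2.95 V.

V ≈ 2.95 V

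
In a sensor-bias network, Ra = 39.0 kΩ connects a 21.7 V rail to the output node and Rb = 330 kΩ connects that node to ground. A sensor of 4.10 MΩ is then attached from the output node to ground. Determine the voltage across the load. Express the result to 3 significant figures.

V_out ≈ 19.2 V

The load sits in parallel with Rb: Rb‖R_L = (330 × 4100) / (330 + 4100) = 305.4 kΩ.
V_out = 21.7 × 305.4 / (39.0 + 305.4) = 21.7 × 305.4/344.4 = 19.2 V.
(Unloaded it would have been 19.4 V.)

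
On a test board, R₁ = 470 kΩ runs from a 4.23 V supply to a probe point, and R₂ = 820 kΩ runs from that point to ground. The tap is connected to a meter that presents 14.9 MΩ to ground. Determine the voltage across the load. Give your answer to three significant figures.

The load sits in parallel with R₂: R₂‖R_L = (820 × 14900) / (820 + 14900) = 777.2 kΩ.
V_out = 4.23 × 777.2 / (470 + 777.2) = 4.23 × 777.2/1247 = 2.64 V.

V_out ≈ 2.64 V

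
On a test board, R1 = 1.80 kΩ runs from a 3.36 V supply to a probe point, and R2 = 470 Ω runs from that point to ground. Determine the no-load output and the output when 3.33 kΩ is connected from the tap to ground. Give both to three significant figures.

Unloaded: 0.696 V; loaded: 0.626 V

Open-circuit: V = 3.36 × 470/(1800 + 470) = 0.696 V.
With the load, R2 becomes R2‖R_L = 411.9 Ω, so V = 3.36 × 411.9/2212 = 0.626 V.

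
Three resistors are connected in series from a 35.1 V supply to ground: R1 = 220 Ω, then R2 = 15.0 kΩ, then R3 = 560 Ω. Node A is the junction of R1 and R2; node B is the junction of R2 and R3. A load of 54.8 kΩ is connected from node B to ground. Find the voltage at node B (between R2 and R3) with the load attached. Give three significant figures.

At node B, R3 is in parallel with the load: R3‖R_L = 554.3 Ω.
Below node A the resistance is R2 + (R3‖R_L) = 15550 Ω, so V_A = 35.1 × 15550/15770 = 34.61 V.
Then V_B = V_A × (R3‖R_L)/(R2 + R3‖R_L) = 34.61 × 554.3/15550 = 1.23 V.

V ≈ 1.23 V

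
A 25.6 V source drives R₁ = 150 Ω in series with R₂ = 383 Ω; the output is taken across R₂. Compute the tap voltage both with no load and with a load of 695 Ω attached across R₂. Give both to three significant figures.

Open-circuit: V = 25.6 × 383/(150 + 383) = 18.4 V.
With the load, R₂ becomes R₂‖R_L = 246.9 Ω, so V = 25.6 × 246.9/396.9 = 15.9 V.

Unloaded: 18.4 V; loaded: 15.9 V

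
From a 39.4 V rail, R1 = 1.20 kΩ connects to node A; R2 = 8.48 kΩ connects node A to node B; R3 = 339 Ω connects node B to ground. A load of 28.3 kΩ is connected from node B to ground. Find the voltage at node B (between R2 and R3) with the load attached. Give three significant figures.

At node B, R3 is in parallel with the load: R3‖R_L = 335.0 Ω.
Below node A the resistance is R2 + (R3‖R_L) = 8815 Ω, so V_A = 39.4 × 8815/10010 = 34.68 V.
Then V_B = V_A × (R3‖R_L)/(R2 + R3‖R_L) = 34.68 × 335.0/8815 = 1.32 V.

V ≈ 1.32 V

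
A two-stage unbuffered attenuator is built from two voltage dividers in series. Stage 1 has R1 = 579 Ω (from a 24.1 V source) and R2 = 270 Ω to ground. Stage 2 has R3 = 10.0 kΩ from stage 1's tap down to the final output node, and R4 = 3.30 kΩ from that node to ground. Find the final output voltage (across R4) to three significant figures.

V_out ≈ 1.88 V

Stage 2 presents R3+R4 = 13300 Ω as a load on stage 1's tap.
Stage 1's lower leg becomes R2‖(R3+R4) = 264.6 Ω, so V_mid = 24.1 × 264.6/843.6 = 7.560 V.
Stage 2 is itself unloaded: V_out = V_mid × R4/(R3+R4) = 7.560 × 3300/13300 = 1.88 V.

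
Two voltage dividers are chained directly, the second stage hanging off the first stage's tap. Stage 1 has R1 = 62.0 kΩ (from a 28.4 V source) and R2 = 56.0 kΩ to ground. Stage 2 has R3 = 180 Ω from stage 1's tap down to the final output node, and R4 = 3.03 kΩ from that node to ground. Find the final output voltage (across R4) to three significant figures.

V_out ≈ 1.25 V

Stage 2 presents R3+R4 = 3210 Ω as a load on stage 1's tap.
Stage 1's lower leg becomes R2‖(R3+R4) = 3036 Ω, so V_mid = 28.4 × 3036/65040 = 1.326 V.
Stage 2 is itself unloaded: V_out = V_mid × R4/(R3+R4) = 1.326 × 3030/3210 = 1.25 V.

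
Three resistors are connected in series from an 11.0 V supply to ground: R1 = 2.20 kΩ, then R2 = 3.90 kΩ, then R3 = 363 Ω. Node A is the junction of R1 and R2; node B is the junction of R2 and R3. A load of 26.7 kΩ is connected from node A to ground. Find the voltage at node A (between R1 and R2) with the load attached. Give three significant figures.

Below node A the series string R2+R3 = 4263 Ω sits in parallel with the 26700 Ω load: 3676 Ω.
V_A = 11.0 × 3676/(2200 + 3676) = 6.88 V.

V ≈ 6.88 V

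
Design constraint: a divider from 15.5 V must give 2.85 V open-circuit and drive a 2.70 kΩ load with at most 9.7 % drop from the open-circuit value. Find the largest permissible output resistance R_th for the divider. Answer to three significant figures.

Loading drop = R_th/(R_th + R_L) ≤ 0.0970, so R_th ≤ R_L · ε/(1−ε) = 2.70 kΩ × 0.0970/0.9030 = 290 Ω.
(Any R1, R2 with R2/(R1+R2) = 0.184 and R1‖R2 ≤ 290 Ω will meet the spec.)

R_th ≤ 290 Ω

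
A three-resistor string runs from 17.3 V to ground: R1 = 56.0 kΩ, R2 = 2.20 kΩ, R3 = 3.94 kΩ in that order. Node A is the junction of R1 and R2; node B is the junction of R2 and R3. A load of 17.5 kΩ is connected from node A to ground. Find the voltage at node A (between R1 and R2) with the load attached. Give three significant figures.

V ≈ 1.30 V

Below node A the series string R2+R3 = 6.140 kΩ sits in parallel with the 17.5 kΩ load: 4.545 kΩ.
V_A = 17.3 × 4.545/(56.0 + 4.545) = 1.30 V.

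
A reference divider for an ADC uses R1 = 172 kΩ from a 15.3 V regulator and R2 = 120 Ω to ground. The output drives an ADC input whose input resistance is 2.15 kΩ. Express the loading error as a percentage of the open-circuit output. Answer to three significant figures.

The divider's output (Thévenin) resistance is R1‖R2 = 119.9 Ω.
Fractional drop under load = R_th/(R_th + R_L) = 119.9 / (119.9 + 2150) = 0.05283.
So the output falls by 5.28 %.

5.28 %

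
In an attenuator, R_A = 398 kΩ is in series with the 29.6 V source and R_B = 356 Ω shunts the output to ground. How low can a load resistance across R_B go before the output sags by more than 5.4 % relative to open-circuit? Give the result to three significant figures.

R_L(min) ≈ 6.23 kΩ

Output resistance R_th = R_A‖R_B = (398000 × 356)/398400 = 355.7 Ω.
The fractional drop is R_th/(R_th + R_L); requiring this ≤ 0.0540 gives R_L ≥ R_th(1/0.0540 − 1) = 355.7 × 17.52 = 6.23 kΩ.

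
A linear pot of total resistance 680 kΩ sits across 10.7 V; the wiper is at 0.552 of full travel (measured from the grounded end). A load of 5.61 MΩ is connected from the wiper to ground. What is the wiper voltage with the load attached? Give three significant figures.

V ≈ 5.73 V

The wiper splits the pot into (1−α)R = 304.6 kΩ above and αR = 375.4 kΩ below.
Lower section ‖ load = 351.8 kΩ.
V_wiper = 10.7 × 351.8/(304.6 + 351.8) = 5.73 V.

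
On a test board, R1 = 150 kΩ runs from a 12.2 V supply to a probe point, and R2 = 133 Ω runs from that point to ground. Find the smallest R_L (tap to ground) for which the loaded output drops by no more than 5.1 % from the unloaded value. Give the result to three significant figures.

R_L(min) ≈ 2.47 kΩ

Output resistance R_th = R1‖R2 = (150000 × 133)/150100 = 132.9 Ω.
The fractional drop is R_th/(R_th + R_L); requiring this ≤ 0.0510 gives R_L ≥ R_th(1/0.0510 − 1) = 132.9 × 18.61 = 2.47 kΩ.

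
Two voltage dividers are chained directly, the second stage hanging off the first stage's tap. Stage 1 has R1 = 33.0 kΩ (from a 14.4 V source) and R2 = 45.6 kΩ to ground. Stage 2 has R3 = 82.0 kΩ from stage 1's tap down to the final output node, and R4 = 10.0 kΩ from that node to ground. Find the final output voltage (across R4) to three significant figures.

V_out ≈ 0.752 V

Stage 2 presents R3+R4 = 92.00 kΩ as a load on stage 1's tap.
Stage 1's lower leg becomes R2‖(R3+R4) = 30.49 kΩ, so V_mid = 14.4 × 30.49/63.49 = 6.915 V.
Stage 2 is itself unloaded: V_out = V_mid × R4/(R3+R4) = 6.915 × 10.0/92.00 = 0.752 V.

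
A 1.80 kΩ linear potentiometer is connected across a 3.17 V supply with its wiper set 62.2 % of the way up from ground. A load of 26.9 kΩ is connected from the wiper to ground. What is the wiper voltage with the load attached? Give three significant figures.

V ≈ 1.94 V

The wiper splits the pot into (1−α)R = 680.4 Ω above and αR = 1120 Ω below.
Lower section ‖ load = 1075 Ω.
V_wiper = 3.17 × 1075/(680.4 + 1075) = 1.94 V.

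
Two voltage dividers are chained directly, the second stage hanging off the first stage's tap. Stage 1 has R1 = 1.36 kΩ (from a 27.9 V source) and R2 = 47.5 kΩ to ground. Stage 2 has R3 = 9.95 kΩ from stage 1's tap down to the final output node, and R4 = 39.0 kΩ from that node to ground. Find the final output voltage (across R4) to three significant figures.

Stage 2 presents R3+R4 = 48.95 kΩ as a load on stage 1's tap.
Stage 1's lower leg becomes R2‖(R3+R4) = 24.11 kΩ, so V_mid = 27.9 × 24.11/25.47 = 26.41 V.
Stage 2 is itself unloaded: V_out = V_mid × R4/(R3+R4) = 26.41 × 39.0/48.95 = 21.0 V.

V_out ≈ 21.0 V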